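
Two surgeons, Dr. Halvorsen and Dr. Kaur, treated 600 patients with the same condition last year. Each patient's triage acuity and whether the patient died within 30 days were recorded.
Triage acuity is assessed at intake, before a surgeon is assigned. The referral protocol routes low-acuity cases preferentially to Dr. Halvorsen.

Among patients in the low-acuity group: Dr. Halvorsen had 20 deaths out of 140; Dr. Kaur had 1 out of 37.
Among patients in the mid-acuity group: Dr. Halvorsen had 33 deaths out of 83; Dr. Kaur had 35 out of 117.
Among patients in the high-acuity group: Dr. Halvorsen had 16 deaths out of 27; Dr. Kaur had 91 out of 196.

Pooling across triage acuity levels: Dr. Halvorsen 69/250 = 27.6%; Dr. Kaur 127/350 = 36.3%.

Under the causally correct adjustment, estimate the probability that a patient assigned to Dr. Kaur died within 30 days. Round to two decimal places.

0.28

Here triage acuity is a common cause — it drives both which surgeon a case falls under and the outcome. The crude comparison mixes populations; the stratum-specific rates are the causally relevant ones.
Standardising Dr. Kaur to the population triage acuity mix: 0.295·1/37 + 0.333·35/117 + 0.372·91/196 = 0.280.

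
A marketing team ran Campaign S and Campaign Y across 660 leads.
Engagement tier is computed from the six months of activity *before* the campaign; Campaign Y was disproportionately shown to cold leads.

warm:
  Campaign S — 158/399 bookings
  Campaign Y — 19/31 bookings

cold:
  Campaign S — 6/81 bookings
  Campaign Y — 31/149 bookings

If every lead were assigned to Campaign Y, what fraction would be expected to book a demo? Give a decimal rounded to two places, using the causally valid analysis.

0.47

Campaign Y is higher inside every engagement tier stratum but Campaign S is higher in aggregate. Whether to stratify depends on how engagement tier relates to the campaign.
The imbalance in engagement tier arose from how leads were allocated, not from anything the campaign did; and engagement tier independently affects the outcome. The pooled gap is confounded — condition on engagement tier.
Standardising Campaign Y to the population engagement tier mix: 0.652·19/31 + 0.348·31/149 = 0.472.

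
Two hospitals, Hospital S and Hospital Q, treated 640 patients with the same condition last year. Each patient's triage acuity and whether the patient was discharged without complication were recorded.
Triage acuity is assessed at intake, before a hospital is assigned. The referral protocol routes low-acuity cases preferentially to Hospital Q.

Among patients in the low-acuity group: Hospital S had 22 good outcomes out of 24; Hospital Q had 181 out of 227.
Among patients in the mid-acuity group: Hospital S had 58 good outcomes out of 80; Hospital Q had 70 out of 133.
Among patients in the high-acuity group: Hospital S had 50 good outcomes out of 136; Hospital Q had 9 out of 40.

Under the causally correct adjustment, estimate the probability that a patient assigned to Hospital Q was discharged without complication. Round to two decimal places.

0.55

Nothing the hospital does changes triage acuity; the imbalance is an allocation artefact. With triage acuity also predicting the outcome, the pooled figure is confounded, and the within-stratum comparison is the causal one.
Standardising Hospital Q to the population triage acuity mix: 0.392·181/227 + 0.333·70/133 + 0.275·9/40 = 0.550.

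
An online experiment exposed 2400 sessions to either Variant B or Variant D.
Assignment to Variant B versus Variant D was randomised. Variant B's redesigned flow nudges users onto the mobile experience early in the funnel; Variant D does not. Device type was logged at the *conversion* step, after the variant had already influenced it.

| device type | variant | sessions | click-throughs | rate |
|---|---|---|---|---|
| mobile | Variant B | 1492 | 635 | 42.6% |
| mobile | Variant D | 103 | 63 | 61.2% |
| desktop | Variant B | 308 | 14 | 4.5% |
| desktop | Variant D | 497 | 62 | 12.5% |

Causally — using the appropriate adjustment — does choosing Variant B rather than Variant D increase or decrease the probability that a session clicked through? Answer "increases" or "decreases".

increases

The distribution of device type is itself part of what the variant does — it is an intermediate outcome. Holding it fixed would remove that part of the effect; the total effect is the pooled difference.
Pooled: Variant B 36.1% vs Variant D 20.8%; Variant B is higher overall.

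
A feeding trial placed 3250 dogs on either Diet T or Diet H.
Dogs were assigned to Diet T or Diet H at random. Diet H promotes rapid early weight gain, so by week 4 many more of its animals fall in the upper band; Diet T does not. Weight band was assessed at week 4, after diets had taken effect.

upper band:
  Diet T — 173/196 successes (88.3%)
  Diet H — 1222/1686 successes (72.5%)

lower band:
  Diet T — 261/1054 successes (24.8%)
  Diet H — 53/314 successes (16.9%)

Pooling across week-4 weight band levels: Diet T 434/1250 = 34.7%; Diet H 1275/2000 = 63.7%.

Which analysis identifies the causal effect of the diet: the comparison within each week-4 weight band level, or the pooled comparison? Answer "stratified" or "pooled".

pooled

Within every week-4 weight band level Diet T has the higher rate, yet pooled Diet H does — Simpson's reversal.
Week-4 weight band lies on the pathway diet → week-4 weight band → outcome, so adjusting for it blocks the indirect effect. For the total causal effect of diet, use the unadjusted pooled rates.
Pooled: Diet T 34.7% vs Diet H 63.7%; Diet H is higher overall.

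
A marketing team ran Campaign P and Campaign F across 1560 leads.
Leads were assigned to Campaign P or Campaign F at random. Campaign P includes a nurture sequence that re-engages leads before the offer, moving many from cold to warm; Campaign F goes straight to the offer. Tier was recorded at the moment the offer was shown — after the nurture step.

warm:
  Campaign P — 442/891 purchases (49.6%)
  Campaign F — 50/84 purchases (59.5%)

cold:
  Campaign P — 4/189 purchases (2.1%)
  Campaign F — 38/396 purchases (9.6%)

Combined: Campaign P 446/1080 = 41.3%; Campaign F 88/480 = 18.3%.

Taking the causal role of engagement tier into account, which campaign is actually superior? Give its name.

Campaign P

The stratified and pooled comparisons disagree (Campaign F wins within each engagement tier; Campaign P wins overall), so the answer turns on the causal role of engagement tier.
The distribution of engagement tier is itself part of what the campaign does — it is an intermediate outcome. Holding it fixed would remove that part of the effect; the total effect is the pooled difference.
Pooled: Campaign P 41.3% vs Campaign F 18.3%; Campaign P is higher overall.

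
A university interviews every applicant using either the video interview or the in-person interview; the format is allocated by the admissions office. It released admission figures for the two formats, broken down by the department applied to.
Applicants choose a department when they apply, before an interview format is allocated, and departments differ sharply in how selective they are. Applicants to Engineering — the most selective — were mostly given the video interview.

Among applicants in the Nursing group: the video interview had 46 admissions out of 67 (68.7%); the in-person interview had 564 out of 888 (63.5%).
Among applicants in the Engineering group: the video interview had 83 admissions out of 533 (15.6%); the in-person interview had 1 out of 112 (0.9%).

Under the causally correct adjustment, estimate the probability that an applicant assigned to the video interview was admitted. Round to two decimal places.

Since department is a pre-existing factor (not a product of the interview format) and it affects the outcome on its own, it is a confounder. The stratified rates, not the pooled rate, identify the causal effect.
Standardising the video interview to the population department mix: 0.597·46/67 + 0.403·83/533 = 0.473.

0.47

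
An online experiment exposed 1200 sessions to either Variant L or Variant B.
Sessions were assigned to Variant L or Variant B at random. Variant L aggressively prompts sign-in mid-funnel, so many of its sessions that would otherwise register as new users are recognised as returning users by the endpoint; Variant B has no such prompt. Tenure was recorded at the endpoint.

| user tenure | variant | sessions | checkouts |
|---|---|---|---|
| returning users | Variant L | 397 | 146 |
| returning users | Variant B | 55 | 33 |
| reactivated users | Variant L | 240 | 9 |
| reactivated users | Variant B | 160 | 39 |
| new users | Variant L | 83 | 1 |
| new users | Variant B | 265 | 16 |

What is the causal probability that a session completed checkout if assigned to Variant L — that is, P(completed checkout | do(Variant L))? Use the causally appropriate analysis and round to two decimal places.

Within every user tenure level Variant B has the higher rate, yet pooled Variant L does — Simpson's reversal.
The distribution of user tenure is itself part of what the variant does — it is an intermediate outcome. Holding it fixed would remove that part of the effect; the total effect is the pooled difference.
So P(outcome | do(Variant L)) is just the pooled rate for Variant L: 156/720 = 0.217.

0.22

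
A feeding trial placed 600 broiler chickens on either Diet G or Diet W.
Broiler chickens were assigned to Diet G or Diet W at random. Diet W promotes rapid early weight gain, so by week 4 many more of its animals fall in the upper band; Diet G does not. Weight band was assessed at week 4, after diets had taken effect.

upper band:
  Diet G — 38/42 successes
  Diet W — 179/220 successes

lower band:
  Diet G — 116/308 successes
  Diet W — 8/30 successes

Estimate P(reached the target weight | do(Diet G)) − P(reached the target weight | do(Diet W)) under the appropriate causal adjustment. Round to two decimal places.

-0.31

Diet G is higher inside every week-4 weight band stratum but Diet W is higher in aggregate. Whether to stratify depends on how week-4 weight band relates to the diet.
Week-4 weight band here is a post-treatment variable shaped by the diet; conditioning on it would introduce bias rather than remove it. The overall comparison is the causal one.
The causal difference is the pooled difference: 0.440 − 0.748 = -0.308.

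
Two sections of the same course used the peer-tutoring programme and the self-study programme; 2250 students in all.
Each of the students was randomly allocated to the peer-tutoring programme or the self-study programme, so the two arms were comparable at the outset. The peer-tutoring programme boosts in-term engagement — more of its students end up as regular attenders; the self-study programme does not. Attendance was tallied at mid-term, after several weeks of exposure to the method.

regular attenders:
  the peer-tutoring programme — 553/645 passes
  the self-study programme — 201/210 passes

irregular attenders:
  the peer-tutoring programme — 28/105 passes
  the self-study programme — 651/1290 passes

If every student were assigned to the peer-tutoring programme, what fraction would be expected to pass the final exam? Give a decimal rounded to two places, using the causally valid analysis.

0.77

Because the teaching method influences mid-term attendance, mid-term attendance is a post-treatment mediator, not a confounder. Stratifying on it would bias the estimate; the causal effect is the crude pooled difference.
So P(outcome | do(the peer-tutoring programme)) is just the pooled rate for the peer-tutoring programme: 581/750 = 0.775.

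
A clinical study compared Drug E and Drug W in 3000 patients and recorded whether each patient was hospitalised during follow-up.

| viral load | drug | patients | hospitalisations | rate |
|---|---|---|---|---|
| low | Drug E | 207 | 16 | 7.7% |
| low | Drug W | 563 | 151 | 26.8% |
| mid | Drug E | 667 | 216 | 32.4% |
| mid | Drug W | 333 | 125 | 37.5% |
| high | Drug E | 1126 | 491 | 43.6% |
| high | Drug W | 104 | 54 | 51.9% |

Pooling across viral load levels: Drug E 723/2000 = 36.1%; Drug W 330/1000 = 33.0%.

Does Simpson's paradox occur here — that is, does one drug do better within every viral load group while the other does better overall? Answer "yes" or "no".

yes

Within each viral load level (low 7.7% vs 26.8%; mid 32.4% vs 37.5%; high 43.6% vs 51.9%), Drug E has the lower rate every time. Pooled: 36.1% vs 33.0% — Drug W has the lower rate overall. The two comparisons disagree.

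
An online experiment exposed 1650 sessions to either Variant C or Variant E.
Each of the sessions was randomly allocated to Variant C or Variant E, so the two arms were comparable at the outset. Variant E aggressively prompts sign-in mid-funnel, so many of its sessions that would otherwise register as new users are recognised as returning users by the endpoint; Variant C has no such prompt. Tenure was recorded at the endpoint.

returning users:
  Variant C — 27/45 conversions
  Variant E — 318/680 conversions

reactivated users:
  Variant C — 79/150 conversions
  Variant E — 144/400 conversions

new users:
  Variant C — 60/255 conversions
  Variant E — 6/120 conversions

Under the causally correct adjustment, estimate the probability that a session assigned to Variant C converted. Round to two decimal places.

The user tenure-specific comparison favours Variant C throughout, but the pooled figures favour Variant E. The question is whether to condition on user tenure.
Stratifying would compare variants among sessions the variants themselves sorted into user tenure groups — a form of selection on an intermediate. The unconditioned pooled rates give the total causal effect.
So P(outcome | do(Variant C)) is just the pooled rate for Variant C: 166/450 = 0.369.

0.37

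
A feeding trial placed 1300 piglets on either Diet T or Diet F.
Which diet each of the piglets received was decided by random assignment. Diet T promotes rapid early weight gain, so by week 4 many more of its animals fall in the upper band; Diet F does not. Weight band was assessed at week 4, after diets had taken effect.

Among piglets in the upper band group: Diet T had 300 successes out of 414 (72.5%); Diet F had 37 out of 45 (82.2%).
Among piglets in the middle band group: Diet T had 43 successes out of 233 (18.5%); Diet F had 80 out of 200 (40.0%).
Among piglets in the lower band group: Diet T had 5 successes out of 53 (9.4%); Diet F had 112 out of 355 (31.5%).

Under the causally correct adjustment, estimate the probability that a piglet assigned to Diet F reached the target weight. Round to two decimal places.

0.38

Week-4 weight band here is a post-treatment variable shaped by the diet; conditioning on it would introduce bias rather than remove it. The overall comparison is the causal one.
So P(outcome | do(Diet F)) is just the pooled rate for Diet F: 229/600 = 0.382.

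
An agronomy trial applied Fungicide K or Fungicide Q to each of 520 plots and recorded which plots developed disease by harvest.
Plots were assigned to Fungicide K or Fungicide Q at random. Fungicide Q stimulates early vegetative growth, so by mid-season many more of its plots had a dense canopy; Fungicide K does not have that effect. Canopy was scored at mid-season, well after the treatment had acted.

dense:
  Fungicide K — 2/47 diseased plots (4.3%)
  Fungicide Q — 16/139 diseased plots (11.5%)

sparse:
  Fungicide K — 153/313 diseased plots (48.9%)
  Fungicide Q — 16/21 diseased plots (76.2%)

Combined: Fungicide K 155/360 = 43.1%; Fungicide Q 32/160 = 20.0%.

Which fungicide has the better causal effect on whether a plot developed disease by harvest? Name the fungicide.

Fungicide Q

Within every mid-season canopy level Fungicide K has the lower rate, yet pooled Fungicide Q does — Simpson's reversal.
Mid-season canopy lies on the pathway fungicide → mid-season canopy → outcome, so adjusting for it blocks the indirect effect. For the total causal effect of fungicide, use the unadjusted pooled rates.
Pooled: Fungicide K 43.1% vs Fungicide Q 20.0%; Fungicide Q is lower overall.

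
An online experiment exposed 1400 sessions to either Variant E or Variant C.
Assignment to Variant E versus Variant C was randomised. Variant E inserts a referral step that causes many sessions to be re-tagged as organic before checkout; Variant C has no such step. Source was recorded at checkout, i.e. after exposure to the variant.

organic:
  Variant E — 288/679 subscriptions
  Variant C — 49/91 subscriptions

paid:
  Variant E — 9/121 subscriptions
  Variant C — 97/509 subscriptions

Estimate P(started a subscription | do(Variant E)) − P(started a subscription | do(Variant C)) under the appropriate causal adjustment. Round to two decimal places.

+0.13

Within every traffic source level Variant C has the higher rate, yet pooled Variant E does — Simpson's reversal.
Because the variant influences traffic source, traffic source is a post-treatment mediator, not a confounder. Stratifying on it would bias the estimate; the causal effect is the crude pooled difference.
The causal difference is the pooled difference: 0.371 − 0.243 = +0.128.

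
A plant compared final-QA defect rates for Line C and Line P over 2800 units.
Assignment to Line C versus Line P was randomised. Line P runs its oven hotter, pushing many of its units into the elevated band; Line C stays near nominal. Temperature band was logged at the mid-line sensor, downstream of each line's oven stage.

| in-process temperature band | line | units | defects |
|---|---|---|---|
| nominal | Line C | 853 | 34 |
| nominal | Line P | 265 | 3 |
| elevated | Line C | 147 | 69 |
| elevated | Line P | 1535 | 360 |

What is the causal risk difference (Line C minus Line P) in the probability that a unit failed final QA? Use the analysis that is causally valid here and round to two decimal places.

The in-process temperature band-specific comparison favours Line P throughout, but the pooled figures favour Line C. The question is whether to condition on in-process temperature band.
The distribution of in-process temperature band is itself part of what the line does — it is an intermediate outcome. Holding it fixed would remove that part of the effect; the total effect is the pooled difference.
The causal difference is the pooled difference: 0.103 − 0.202 = -0.099.

-0.10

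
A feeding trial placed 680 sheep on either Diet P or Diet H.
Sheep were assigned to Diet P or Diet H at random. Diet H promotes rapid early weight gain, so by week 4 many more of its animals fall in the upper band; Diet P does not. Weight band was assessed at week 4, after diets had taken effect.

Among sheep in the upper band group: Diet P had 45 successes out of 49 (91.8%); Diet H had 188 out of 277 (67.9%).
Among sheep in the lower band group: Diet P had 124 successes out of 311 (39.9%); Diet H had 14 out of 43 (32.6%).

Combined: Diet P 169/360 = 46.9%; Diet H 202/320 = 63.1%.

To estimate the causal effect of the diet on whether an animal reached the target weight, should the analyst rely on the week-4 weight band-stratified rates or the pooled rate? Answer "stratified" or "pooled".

The week-4 weight band-specific comparison favours Diet P throughout, but the pooled figures favour Diet H. The question is whether to condition on week-4 weight band.
Because the diet influences week-4 weight band, week-4 weight band is a post-treatment mediator, not a confounder. Stratifying on it would bias the estimate; the causal effect is the crude pooled difference.
Pooled: Diet P 46.9% vs Diet H 63.1%; Diet H is higher overall.

pooled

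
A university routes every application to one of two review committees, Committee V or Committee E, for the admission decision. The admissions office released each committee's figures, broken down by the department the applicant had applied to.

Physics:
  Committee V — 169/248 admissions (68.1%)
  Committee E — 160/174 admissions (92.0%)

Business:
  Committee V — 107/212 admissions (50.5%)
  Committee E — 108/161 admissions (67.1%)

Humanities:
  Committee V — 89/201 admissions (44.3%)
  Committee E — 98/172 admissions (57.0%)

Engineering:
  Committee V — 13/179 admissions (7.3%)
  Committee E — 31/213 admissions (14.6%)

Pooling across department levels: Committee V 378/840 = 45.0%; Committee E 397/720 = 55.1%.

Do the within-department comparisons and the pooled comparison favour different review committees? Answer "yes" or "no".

no

Within each department level (Physics 68.1% vs 92.0%; Business 50.5% vs 67.1%; Humanities 44.3% vs 57.0%; Engineering 7.3% vs 14.6%), Committee E has the higher rate every time. Pooled: 45.0% vs 55.1% — Committee E has the higher rate overall. They agree.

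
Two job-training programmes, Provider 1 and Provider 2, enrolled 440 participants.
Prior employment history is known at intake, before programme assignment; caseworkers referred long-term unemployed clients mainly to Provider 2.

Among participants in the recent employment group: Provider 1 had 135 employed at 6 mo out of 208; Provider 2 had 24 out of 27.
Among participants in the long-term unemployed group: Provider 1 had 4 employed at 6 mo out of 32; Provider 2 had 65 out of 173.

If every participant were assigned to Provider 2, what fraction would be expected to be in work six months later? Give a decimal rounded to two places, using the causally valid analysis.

The prior employment history-specific comparison favours Provider 2 throughout, but the pooled figures favour Provider 1. The question is whether to condition on prior employment history.
Prior employment history satisfies the back-door criterion: it is not a descendant of the programme, and it blocks the spurious path from programme to outcome. Adjusting for it (i.e., using the within-prior employment history rates) gives the causal effect.
Standardising Provider 2 to the population prior employment history mix: 0.534·24/27 + 0.466·65/173 = 0.650.

0.65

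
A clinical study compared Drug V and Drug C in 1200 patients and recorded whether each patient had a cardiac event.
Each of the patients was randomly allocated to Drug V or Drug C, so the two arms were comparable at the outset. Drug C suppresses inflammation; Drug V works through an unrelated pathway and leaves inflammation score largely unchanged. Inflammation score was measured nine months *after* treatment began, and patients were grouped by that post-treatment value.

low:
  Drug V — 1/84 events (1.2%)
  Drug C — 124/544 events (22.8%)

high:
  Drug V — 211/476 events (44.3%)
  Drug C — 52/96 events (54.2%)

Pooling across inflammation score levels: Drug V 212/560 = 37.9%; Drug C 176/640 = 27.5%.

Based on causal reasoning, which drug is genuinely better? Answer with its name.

Drug C

Inflammation score here is a post-treatment variable shaped by the drug; conditioning on it would introduce bias rather than remove it. The overall comparison is the causal one.
Pooled: Drug V 37.9% vs Drug C 27.5%; Drug C is lower overall.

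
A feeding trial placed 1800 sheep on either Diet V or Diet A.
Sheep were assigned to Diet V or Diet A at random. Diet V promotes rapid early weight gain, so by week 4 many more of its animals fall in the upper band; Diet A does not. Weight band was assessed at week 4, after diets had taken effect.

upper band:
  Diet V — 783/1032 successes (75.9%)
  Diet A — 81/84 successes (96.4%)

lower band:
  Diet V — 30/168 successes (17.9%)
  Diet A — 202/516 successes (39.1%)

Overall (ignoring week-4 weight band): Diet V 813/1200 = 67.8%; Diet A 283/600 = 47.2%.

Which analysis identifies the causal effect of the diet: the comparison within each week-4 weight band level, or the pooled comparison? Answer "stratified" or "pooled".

pooled

Week-4 weight band lies on the pathway diet → week-4 weight band → outcome, so adjusting for it blocks the indirect effect. For the total causal effect of diet, use the unadjusted pooled rates.
Pooled: Diet V 67.8% vs Diet A 47.2%; Diet V is higher overall.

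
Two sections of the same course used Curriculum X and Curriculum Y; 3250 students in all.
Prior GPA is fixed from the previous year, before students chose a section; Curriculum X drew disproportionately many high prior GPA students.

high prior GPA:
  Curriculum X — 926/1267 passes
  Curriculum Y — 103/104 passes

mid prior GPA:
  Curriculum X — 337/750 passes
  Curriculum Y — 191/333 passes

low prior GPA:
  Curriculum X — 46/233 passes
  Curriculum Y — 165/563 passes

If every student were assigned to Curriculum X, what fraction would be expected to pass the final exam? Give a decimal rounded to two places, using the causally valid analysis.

0.51

The imbalance in prior GPA band arose from how students were allocated, not from anything the teaching method did; and prior GPA band independently affects the outcome. The pooled gap is confounded — condition on prior GPA band.
Standardising Curriculum X to the population prior GPA band mix: 0.422·926/1267 + 0.333·337/750 + 0.245·46/233 = 0.506.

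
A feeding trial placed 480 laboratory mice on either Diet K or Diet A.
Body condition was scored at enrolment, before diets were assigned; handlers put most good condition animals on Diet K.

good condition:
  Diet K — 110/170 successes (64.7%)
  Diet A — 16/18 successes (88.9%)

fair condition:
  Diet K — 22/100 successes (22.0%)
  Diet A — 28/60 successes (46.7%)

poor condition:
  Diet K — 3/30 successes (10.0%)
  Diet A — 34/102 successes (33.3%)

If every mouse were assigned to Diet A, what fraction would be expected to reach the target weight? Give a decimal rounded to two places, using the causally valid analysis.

0.60

Within every starting body condition level Diet A has the higher rate, yet pooled Diet K does — Simpson's reversal.
Starting body condition differs across diets for reasons unrelated to any effect of the diet itself, and it separately predicts the outcome — a classic confounder. We must compare within starting body condition levels.
Standardising Diet A to the population starting body condition mix: 0.392·16/18 + 0.333·28/60 + 0.275·34/102 = 0.595.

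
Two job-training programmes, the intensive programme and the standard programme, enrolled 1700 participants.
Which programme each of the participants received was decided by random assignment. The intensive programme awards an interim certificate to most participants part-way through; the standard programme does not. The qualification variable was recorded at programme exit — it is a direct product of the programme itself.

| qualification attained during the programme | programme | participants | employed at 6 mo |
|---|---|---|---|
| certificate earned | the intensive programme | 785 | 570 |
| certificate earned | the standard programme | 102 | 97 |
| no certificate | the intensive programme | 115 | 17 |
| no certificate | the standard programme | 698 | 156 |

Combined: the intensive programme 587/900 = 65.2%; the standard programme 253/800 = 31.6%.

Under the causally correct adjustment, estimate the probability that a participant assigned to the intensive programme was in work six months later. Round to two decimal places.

The qualification attained during the programme-specific comparison favours the standard programme throughout, but the pooled figures favour the intensive programme. The question is whether to condition on qualification attained during the programme.
Because the programme influences qualification attained during the programme, qualification attained during the programme is a post-treatment mediator, not a confounder. Stratifying on it would bias the estimate; the causal effect is the crude pooled difference.
So P(outcome | do(the intensive programme)) is just the pooled rate for the intensive programme: 587/900 = 0.652.

0.65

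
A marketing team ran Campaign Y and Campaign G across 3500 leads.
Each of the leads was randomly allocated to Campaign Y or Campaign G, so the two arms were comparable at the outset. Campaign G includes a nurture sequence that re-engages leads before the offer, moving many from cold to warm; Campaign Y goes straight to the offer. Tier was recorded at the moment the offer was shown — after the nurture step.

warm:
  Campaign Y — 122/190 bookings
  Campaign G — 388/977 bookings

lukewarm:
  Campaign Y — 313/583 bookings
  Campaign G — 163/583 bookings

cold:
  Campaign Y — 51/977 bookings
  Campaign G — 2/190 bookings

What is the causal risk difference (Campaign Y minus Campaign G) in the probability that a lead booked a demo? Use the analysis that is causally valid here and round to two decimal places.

The engagement tier-specific comparison favours Campaign Y throughout, but the pooled figures favour Campaign G. The question is whether to condition on engagement tier.
Engagement tier is downstream of the campaign. One should not condition on a consequence of treatment, so the overall rates are the right comparison.
The causal difference is the pooled difference: 0.278 − 0.316 = -0.038.

-0.04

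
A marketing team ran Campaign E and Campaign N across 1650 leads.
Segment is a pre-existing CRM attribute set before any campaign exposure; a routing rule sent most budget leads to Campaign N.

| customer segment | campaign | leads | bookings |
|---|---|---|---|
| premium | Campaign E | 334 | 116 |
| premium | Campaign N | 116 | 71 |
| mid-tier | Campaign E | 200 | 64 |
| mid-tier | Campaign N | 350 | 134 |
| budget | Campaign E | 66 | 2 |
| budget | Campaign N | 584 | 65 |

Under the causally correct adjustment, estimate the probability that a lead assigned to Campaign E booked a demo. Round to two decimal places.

The customer segment-specific comparison favours Campaign N throughout, but the pooled figures favour Campaign E. The question is whether to condition on customer segment.
Since customer segment is a pre-existing factor (not a product of the campaign) and it affects the outcome on its own, it is a confounder. The stratified rates, not the pooled rate, identify the causal effect.
Standardising Campaign E to the population customer segment mix: 0.273·116/334 + 0.333·64/200 + 0.394·2/66 = 0.213.

0.21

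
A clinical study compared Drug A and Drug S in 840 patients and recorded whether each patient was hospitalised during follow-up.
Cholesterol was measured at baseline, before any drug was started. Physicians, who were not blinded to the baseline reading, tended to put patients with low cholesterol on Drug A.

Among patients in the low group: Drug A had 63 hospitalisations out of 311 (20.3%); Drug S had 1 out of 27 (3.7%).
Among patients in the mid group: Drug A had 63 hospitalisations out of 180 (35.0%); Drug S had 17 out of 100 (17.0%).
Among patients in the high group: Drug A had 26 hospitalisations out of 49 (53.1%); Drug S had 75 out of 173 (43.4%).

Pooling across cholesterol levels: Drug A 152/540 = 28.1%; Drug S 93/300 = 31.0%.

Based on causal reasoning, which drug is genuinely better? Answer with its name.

Drug S

The imbalance in cholesterol arose from how patients were allocated, not from anything the drug did; and cholesterol independently affects the outcome. The pooled gap is confounded — condition on cholesterol.
Within each level — low: 20.3% vs 3.7%; mid: 35.0% vs 17.0%; high: 53.1% vs 43.4% — Drug S is lower every time.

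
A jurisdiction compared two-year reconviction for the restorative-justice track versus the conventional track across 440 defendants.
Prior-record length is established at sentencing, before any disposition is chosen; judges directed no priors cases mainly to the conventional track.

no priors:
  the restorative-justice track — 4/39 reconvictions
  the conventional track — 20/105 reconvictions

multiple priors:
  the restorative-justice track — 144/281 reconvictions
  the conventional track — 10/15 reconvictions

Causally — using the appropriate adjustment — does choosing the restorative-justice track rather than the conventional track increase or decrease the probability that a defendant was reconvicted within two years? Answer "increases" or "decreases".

decreases

Prior-record length satisfies the back-door criterion: it is not a descendant of the disposition, and it blocks the spurious path from disposition to outcome. Adjusting for it (i.e., using the within-prior-record length rates) gives the causal effect.
Within each level — no priors: 10.3% vs 19.0%; multiple priors: 51.2% vs 66.7% — the restorative-justice track is lower every time.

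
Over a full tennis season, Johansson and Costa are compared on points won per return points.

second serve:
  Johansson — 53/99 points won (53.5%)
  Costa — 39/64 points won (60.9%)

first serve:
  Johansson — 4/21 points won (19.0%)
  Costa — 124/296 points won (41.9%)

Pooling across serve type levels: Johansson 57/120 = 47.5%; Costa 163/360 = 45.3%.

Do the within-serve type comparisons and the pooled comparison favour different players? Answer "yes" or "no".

yes

Within each serve type level (second serve 53.5% vs 60.9%; first serve 19.0% vs 41.9%), Costa has the higher rate every time. Pooled: 47.5% vs 45.3% — Johansson has the higher rate overall. The two comparisons disagree.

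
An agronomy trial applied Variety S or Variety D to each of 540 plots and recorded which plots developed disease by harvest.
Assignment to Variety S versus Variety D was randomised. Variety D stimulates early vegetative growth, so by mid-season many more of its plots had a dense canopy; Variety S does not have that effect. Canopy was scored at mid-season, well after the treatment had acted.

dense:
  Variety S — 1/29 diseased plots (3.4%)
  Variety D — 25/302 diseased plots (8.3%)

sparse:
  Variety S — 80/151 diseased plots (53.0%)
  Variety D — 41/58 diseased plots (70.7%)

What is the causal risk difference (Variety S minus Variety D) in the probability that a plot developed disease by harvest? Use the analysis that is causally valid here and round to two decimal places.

Stratifying would compare varietys among plots the varietys themselves sorted into mid-season canopy groups — a form of selection on an intermediate. The unconditioned pooled rates give the total causal effect.
The causal difference is the pooled difference: 0.450 − 0.183 = +0.267.

+0.27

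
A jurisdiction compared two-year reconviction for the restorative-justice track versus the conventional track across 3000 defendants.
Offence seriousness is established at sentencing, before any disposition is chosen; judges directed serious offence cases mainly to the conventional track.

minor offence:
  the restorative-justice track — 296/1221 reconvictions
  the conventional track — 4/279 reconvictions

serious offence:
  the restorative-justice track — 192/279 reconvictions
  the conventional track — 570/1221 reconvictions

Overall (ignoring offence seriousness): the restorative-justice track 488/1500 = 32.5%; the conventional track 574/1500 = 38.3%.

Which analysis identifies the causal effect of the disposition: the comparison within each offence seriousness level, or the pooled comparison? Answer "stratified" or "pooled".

Within every offence seriousness level the conventional track has the lower rate, yet pooled the restorative-justice track does — Simpson's reversal.
Nothing the disposition does changes offence seriousness; the imbalance is an allocation artefact. With offence seriousness also predicting the outcome, the pooled figure is confounded, and the within-stratum comparison is the causal one.
Within each level — minor offence: 24.2% vs 1.4%; serious offence: 68.8% vs 46.7% — the conventional track is lower every time.

stratified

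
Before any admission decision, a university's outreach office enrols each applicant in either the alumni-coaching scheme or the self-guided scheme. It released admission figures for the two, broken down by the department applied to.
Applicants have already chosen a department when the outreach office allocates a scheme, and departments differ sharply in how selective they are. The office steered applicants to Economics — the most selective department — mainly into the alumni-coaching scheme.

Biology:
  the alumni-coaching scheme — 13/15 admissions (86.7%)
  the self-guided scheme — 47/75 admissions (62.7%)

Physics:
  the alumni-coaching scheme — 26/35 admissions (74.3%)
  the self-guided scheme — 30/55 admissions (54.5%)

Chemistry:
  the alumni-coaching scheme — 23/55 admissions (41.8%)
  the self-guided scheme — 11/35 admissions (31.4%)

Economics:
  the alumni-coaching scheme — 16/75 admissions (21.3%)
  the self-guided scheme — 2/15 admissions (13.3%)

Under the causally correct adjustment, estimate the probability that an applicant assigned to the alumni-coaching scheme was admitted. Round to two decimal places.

The department-specific comparison favours the alumni-coaching scheme throughout, but the pooled figures favour the self-guided scheme. The question is whether to condition on department.
Department satisfies the back-door criterion: it is not a descendant of the outreach scheme, and it blocks the spurious path from outreach scheme to outcome. Adjusting for it (i.e., using the within-department rates) gives the causal effect.
Standardising the alumni-coaching scheme to the population department mix: 0.250·13/15 + 0.250·26/35 + 0.250·23/55 + 0.250·16/75 = 0.560.

0.56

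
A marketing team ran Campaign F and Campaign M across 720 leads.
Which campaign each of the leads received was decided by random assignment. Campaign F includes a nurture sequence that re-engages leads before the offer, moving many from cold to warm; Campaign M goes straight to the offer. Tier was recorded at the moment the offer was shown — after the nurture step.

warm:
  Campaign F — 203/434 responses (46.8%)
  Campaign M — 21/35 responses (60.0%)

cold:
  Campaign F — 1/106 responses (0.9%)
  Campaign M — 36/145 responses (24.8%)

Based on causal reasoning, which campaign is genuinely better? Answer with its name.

Engagement tier is recorded after the campaign and is itself shifted by it — it sits on the causal path from campaign to outcome. Conditioning on a mediator would strip out part of the effect we want; the pooled comparison gives the total causal effect.
Pooled: Campaign F 37.8% vs Campaign M 31.7%; Campaign F is higher overall.

Campaign F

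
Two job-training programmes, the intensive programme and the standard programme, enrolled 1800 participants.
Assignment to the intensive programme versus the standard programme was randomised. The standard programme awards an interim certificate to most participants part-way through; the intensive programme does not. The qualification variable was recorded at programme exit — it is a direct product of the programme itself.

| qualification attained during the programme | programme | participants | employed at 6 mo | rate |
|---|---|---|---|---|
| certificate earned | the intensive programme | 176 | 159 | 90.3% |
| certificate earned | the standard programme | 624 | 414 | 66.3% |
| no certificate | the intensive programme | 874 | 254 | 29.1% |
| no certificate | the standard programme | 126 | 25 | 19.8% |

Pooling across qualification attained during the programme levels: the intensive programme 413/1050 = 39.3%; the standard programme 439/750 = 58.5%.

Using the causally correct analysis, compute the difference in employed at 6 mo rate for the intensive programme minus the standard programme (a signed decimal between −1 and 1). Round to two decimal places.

-0.19

Qualification attained during the programme is downstream of the programme. One should not condition on a consequence of treatment, so the overall rates are the right comparison.
The causal difference is the pooled difference: 0.393 − 0.585 = -0.192.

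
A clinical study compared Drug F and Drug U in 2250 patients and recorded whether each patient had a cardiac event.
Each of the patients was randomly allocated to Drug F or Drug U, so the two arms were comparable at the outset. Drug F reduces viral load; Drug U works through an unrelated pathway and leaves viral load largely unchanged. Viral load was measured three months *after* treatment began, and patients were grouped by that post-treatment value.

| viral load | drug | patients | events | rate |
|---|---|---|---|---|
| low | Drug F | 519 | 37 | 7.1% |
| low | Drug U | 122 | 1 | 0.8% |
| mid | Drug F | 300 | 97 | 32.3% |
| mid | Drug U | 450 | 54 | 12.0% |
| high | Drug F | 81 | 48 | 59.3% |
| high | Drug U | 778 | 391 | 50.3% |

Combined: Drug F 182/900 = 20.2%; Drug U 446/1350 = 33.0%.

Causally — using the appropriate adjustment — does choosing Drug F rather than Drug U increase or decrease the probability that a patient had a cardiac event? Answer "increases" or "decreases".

The stratified and pooled comparisons disagree (Drug U wins within each viral load; Drug F wins overall), so the answer turns on the causal role of viral load.
The distribution of viral load is itself part of what the drug does — it is an intermediate outcome. Holding it fixed would remove that part of the effect; the total effect is the pooled difference.
Pooled: Drug F 20.2% vs Drug U 33.0%; Drug F is lower overall.

decreases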